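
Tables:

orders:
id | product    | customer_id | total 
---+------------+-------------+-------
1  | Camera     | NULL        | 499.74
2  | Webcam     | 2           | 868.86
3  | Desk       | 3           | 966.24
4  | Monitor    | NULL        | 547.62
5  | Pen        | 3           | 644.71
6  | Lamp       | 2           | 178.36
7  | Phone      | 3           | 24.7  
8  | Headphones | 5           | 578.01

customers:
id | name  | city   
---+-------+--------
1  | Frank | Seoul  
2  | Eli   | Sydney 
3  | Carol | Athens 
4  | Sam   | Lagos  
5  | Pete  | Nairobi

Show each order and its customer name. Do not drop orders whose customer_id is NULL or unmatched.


LEFT JOIN keeps every row from orders (the left table); where customer_id has no match in customers, the customer columns become NULL. Walk through each order:
  - order 1 (Camera): customer_id=NULL, no match -> kept with NULL
  - order 2 (Webcam): customer_id=2 -> matches Eli
  - order 3 (Desk): customer_id=3 -> matches Carol
  - order 4 (Monitor): customer_id=NULL, no match -> kept with NULL
  - order 5 (Pen): customer_id=3 -> matches Carol
  - order 6 (Lamp): customer_id=2 -> matches Eli
  - order 7 (Phone): customer_id=3 -> matches Carol
  - order 8 (Headphones): customer_id=5 -> matches Pete
All 8 rows appear; 2 have NULL customer.

SQL:
SELECT a.product, b.name AS customer
FROM orders a
LEFT JOIN customers b ON a.customer_id = b.id

Result:
product    | customer
-----------+---------
Camera     | NULL    
Webcam     | Eli     
Desk       | Carol   
Monitor    | NULL    
Pen        | Carol   
Lamp       | Eli     
Phone      | Carol   
Headphones | Pete    


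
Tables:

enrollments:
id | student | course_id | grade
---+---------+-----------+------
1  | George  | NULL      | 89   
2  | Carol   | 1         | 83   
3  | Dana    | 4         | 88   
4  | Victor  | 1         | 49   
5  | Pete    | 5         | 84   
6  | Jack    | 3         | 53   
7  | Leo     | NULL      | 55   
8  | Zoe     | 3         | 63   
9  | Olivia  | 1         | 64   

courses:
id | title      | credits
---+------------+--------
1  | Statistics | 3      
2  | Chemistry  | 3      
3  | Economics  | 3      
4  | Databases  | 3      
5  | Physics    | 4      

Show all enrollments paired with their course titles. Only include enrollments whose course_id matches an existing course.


INNER JOIN keeps only enrollments rows whose course_id matches an id in courses. Walk through each enrollment:
  - enrollment 1 (George): course_id=NULL, no match -> dropped
  - enrollment 2 (Carol): course_id=1 -> matches Statistics
  - enrollment 3 (Dana): course_id=4 -> matches Databases
  - enrollment 4 (Victor): course_id=1 -> matches Statistics
  - enrollment 5 (Pete): course_id=5 -> matches Physics
  - enrollment 6 (Jack): course_id=3 -> matches Economics
  - enrollment 7 (Leo): course_id=NULL, no match -> dropped
  - enrollment 8 (Zoe): course_id=3 -> matches Economics
  - enrollment 9 (Olivia): course_id=1 -> matches Statistics
So 2 of 9 rows are dropped.

SQL:
SELECT a.student, b.title AS course
FROM enrollments a
INNER JOIN courses b ON a.course_id = b.id

Result:
student | course    
--------+-----------
Carol   | Statistics
Dana    | Databases 
Victor  | Statistics
Pete    | Physics   
Jack    | Economics 
Zoe     | Economics 
Olivia  | Statistics


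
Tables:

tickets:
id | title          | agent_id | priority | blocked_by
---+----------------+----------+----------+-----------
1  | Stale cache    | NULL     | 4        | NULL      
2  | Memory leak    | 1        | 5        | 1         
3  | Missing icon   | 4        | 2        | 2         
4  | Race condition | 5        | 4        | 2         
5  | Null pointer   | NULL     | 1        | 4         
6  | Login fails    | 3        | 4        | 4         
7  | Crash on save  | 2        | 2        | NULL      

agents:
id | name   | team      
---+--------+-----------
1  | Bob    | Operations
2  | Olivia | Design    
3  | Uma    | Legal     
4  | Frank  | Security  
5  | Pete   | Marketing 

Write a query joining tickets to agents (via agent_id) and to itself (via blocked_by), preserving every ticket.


Two LEFT JOINs from the same base table tickets: one to agents via agent_id, one to tickets itself via blocked_by. Both are LEFT so every ticket is preserved.
Match against agents:
  - ticket 1 (Stale cache): agent_id=NULL, no match -> kept with NULL
  - ticket 2 (Memory leak): agent_id=1 -> matches Bob
  - ticket 3 (Missing icon): agent_id=4 -> matches Frank
  - ticket 4 (Race condition): agent_id=5 -> matches Pete
  - ticket 5 (Null pointer): agent_id=NULL, no match -> kept with NULL
  - ticket 6 (Login fails): agent_id=3 -> matches Uma
  - ticket 7 (Crash on save): agent_id=2 -> matches Olivia
Match against tickets (self):
  - ticket 1 (Stale cache): blocked_by=NULL -> NULL
  - ticket 2 (Memory leak): blocked_by=1 -> Stale cache
  - ticket 3 (Missing icon): blocked_by=2 -> Memory leak
  - ticket 4 (Race condition): blocked_by=2 -> Memory leak
  - ticket 5 (Null pointer): blocked_by=4 -> Race condition
  - ticket 6 (Login fails): blocked_by=4 -> Race condition
  - ticket 7 (Crash on save): blocked_by=NULL -> NULL

SQL:
SELECT a.title, b.name AS agent, c.title AS blocked_by
FROM tickets a
LEFT JOIN agents b ON a.agent_id = b.id
LEFT JOIN tickets c ON a.blocked_by = c.id

Result:
title          | agent  | blocked_by    
---------------+--------+---------------
Stale cache    | NULL   | NULL          
Memory leak    | Bob    | Stale cache   
Missing icon   | Frank  | Memory leak   
Race condition | Pete   | Memory leak   
Null pointer   | NULL   | Race condition
Login fails    | Uma    | Race condition
Crash on save  | Olivia | NULL          


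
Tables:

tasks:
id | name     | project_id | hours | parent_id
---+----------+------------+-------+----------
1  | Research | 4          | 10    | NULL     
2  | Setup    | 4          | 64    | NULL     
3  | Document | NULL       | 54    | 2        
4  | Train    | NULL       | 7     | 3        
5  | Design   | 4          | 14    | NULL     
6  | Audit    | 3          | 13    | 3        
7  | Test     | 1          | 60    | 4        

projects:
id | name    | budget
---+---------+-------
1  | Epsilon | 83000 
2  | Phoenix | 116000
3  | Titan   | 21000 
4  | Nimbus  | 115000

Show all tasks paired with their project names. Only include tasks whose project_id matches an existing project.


INNER JOIN keeps only tasks rows whose project_id matches an id in projects. Walk through each task:
  - task 1 (Research): project_id=4 -> matches Nimbus
  - task 2 (Setup): project_id=4 -> matches Nimbus
  - task 3 (Document): project_id=NULL, no match -> dropped
  - task 4 (Train): project_id=NULL, no match -> dropped
  - task 5 (Design): project_id=4 -> matches Nimbus
  - task 6 (Audit): project_id=3 -> matches Titan
  - task 7 (Test): project_id=1 -> matches Epsilon
So 2 of 7 rows are dropped.

SQL:
SELECT a.name, b.name AS project
FROM tasks a
INNER JOIN projects b ON a.project_id = b.id

Result:
name     | project
---------+--------
Research | Nimbus 
Setup    | Nimbus 
Design   | Nimbus 
Audit    | Titan  
Test     | Epsilon


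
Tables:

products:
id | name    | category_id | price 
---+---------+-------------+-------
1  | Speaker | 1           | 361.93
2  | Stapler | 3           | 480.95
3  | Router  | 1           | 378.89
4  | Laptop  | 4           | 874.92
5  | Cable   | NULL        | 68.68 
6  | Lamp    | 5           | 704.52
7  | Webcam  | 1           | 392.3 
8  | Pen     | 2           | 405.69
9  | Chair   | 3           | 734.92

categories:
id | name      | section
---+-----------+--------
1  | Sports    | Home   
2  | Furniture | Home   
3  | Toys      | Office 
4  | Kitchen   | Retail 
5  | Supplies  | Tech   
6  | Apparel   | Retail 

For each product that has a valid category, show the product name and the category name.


INNER JOIN keeps only products rows whose category_id matches an id in categories. Walk through each product:
  - product 1 (Speaker): category_id=1 -> matches Sports
  - product 2 (Stapler): category_id=3 -> matches Toys
  - product 3 (Router): category_id=1 -> matches Sports
  - product 4 (Laptop): category_id=4 -> matches Kitchen
  - product 5 (Cable): category_id=NULL, no match -> dropped
  - product 6 (Lamp): category_id=5 -> matches Supplies
  - product 7 (Webcam): category_id=1 -> matches Sports
  - product 8 (Pen): category_id=2 -> matches Furniture
  - product 9 (Chair): category_id=3 -> matches Toys
So 1 of 9 rows is dropped.

SQL:
SELECT a.name, b.name AS category
FROM products a
INNER JOIN categories b ON a.category_id = b.id

Result:
name    | category 
--------+----------
Speaker | Sports   
Stapler | Toys     
Router  | Sports   
Laptop  | Kitchen  
Lamp    | Supplies 
Webcam  | Sports   
Pen     | Furniture
Chair   | Toys     


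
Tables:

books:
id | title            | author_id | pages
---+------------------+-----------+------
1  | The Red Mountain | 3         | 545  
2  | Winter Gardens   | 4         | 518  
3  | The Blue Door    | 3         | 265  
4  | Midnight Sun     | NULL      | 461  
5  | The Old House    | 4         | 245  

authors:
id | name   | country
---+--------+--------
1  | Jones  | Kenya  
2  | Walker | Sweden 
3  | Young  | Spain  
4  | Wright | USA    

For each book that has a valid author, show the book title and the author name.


INNER JOIN keeps only books rows whose author_id matches an id in authors. Walk through each book:
  - book 1 (The Red Mountain): author_id=3 -> matches Young
  - book 2 (Winter Gardens): author_id=4 -> matches Wright
  - book 3 (The Blue Door): author_id=3 -> matches Young
  - book 4 (Midnight Sun): author_id=NULL, no match -> dropped
  - book 5 (The Old House): author_id=4 -> matches Wright
So 1 of 5 rows is dropped.

SQL:
SELECT a.title, b.name AS author
FROM books a
INNER JOIN authors b ON a.author_id = b.id

Result:
title            | author
-----------------+-------
The Red Mountain | Young 
Winter Gardens   | Wright
The Blue Door    | Young 
The Old House    | Wright


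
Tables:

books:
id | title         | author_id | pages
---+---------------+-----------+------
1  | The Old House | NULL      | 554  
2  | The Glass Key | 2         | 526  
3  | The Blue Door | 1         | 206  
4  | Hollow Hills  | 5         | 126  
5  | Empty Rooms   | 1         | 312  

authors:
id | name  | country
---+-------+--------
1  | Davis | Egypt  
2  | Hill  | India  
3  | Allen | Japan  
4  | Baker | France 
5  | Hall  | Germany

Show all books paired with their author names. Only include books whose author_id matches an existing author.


INNER JOIN keeps only books rows whose author_id matches an id in authors. Walk through each book:
  - book 1 (The Old House): author_id=NULL, no match -> dropped
  - book 2 (The Glass Key): author_id=2 -> matches Hill
  - book 3 (The Blue Door): author_id=1 -> matches Davis
  - book 4 (Hollow Hills): author_id=5 -> matches Hall
  - book 5 (Empty Rooms): author_id=1 -> matches Davis
So 1 of 5 rows is dropped.

SQL:
SELECT a.title, b.name AS author
FROM books a
INNER JOIN authors b ON a.author_id = b.id

Result:
title         | author
--------------+-------
The Glass Key | Hill  
The Blue Door | Davis 
Hollow Hills  | Hall  
Empty Rooms   | Davis 


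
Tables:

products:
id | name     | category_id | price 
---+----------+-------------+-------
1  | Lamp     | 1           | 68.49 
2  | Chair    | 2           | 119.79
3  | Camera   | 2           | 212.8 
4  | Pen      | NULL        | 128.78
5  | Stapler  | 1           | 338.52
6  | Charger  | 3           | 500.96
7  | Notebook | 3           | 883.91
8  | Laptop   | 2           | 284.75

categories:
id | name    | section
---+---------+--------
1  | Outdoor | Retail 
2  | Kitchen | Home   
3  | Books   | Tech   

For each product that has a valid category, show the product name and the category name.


INNER JOIN keeps only products rows whose category_id matches an id in categories. Walk through each product:
  - product 1 (Lamp): category_id=1 -> matches Outdoor
  - product 2 (Chair): category_id=2 -> matches Kitchen
  - product 3 (Camera): category_id=2 -> matches Kitchen
  - product 4 (Pen): category_id=NULL, no match -> dropped
  - product 5 (Stapler): category_id=1 -> matches Outdoor
  - product 6 (Charger): category_id=3 -> matches Books
  - product 7 (Notebook): category_id=3 -> matches Books
  - product 8 (Laptop): category_id=2 -> matches Kitchen
So 1 of 8 rows is dropped.

SQL:
SELECT a.name, b.name AS category
FROM products a
INNER JOIN categories b ON a.category_id = b.id

Result:
name     | category
---------+---------
Lamp     | Outdoor 
Chair    | Kitchen 
Camera   | Kitchen 
Stapler  | Outdoor 
Charger  | Books   
Notebook | Books   
Laptop   | Kitchen 


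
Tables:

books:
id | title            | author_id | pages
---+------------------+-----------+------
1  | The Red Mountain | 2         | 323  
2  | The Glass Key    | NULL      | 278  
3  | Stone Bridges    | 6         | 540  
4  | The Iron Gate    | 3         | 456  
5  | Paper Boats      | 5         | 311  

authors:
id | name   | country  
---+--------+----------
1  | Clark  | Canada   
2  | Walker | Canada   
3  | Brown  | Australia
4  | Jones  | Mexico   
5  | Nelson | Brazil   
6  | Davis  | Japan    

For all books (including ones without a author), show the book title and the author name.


LEFT JOIN keeps every row from books (the left table); where author_id has no match in authors, the author columns become NULL. Walk through each book:
  - book 1 (The Red Mountain): author_id=2 -> matches Walker
  - book 2 (The Glass Key): author_id=NULL, no match -> kept with NULL
  - book 3 (Stone Bridges): author_id=6 -> matches Davis
  - book 4 (The Iron Gate): author_id=3 -> matches Brown
  - book 5 (Paper Boats): author_id=5 -> matches Nelson
All 5 rows appear; 1 has NULL author.

SQL:
SELECT a.title, b.name AS author
FROM books a
LEFT JOIN authors b ON a.author_id = b.id

Result:
title            | author
-----------------+-------
The Red Mountain | Walker
The Glass Key    | NULL  
Stone Bridges    | Davis 
The Iron Gate    | Brown 
Paper Boats      | Nelson


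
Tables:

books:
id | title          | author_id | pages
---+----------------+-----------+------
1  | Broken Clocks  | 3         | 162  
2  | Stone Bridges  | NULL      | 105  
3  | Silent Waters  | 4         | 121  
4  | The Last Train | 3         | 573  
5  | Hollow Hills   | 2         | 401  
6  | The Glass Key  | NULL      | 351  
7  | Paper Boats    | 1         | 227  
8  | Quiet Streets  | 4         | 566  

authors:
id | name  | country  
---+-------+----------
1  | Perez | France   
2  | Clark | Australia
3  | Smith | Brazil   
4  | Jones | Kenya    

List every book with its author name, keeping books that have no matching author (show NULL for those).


LEFT JOIN keeps every row from books (the left table); where author_id has no match in authors, the author columns become NULL. Walk through each book:
  - book 1 (Broken Clocks): author_id=3 -> matches Smith
  - book 2 (Stone Bridges): author_id=NULL, no match -> kept with NULL
  - book 3 (Silent Waters): author_id=4 -> matches Jones
  - book 4 (The Last Train): author_id=3 -> matches Smith
  - book 5 (Hollow Hills): author_id=2 -> matches Clark
  - book 6 (The Glass Key): author_id=NULL, no match -> kept with NULL
  - book 7 (Paper Boats): author_id=1 -> matches Perez
  - book 8 (Quiet Streets): author_id=4 -> matches Jones
All 8 rows appear; 2 have NULL author.

SQL:
SELECT a.title, b.name AS author
FROM books a
LEFT JOIN authors b ON a.author_id = b.id

Result:
title          | author
---------------+-------
Broken Clocks  | Smith 
Stone Bridges  | NULL  
Silent Waters  | Jones 
The Last Train | Smith 
Hollow Hills   | Clark 
The Glass Key  | NULL  
Paper Boats    | Perez 
Quiet Streets  | Jones 


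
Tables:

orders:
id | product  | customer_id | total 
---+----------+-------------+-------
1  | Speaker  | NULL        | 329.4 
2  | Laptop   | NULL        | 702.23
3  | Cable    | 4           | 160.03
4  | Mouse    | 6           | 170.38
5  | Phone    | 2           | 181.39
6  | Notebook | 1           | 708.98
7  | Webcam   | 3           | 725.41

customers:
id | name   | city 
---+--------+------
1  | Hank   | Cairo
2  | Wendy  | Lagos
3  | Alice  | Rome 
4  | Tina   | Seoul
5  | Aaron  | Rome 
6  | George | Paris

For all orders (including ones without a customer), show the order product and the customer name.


LEFT JOIN keeps every row from orders (the left table); where customer_id has no match in customers, the customer columns become NULL. Walk through each order:
  - order 1 (Speaker): customer_id=NULL, no match -> kept with NULL
  - order 2 (Laptop): customer_id=NULL, no match -> kept with NULL
  - order 3 (Cable): customer_id=4 -> matches Tina
  - order 4 (Mouse): customer_id=6 -> matches George
  - order 5 (Phone): customer_id=2 -> matches Wendy
  - order 6 (Notebook): customer_id=1 -> matches Hank
  - order 7 (Webcam): customer_id=3 -> matches Alice
All 7 rows appear; 2 have NULL customer.

SQL:
SELECT a.product, b.name AS customer
FROM orders a
LEFT JOIN customers b ON a.customer_id = b.id

Result:
product  | customer
---------+---------
Speaker  | NULL    
Laptop   | NULL    
Cable    | Tina    
Mouse    | George  
Phone    | Wendy   
Notebook | Hank    
Webcam   | Alice   


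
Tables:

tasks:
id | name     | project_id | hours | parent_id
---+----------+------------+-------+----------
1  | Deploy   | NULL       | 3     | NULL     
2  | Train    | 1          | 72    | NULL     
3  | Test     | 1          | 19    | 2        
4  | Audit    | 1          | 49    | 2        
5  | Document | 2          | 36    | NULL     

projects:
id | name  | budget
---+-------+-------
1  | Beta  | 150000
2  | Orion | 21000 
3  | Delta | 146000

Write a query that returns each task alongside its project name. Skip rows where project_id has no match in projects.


INNER JOIN keeps only tasks rows whose project_id matches an id in projects. Walk through each task:
  - task 1 (Deploy): project_id=NULL, no match -> dropped
  - task 2 (Train): project_id=1 -> matches Beta
  - task 3 (Test): project_id=1 -> matches Beta
  - task 4 (Audit): project_id=1 -> matches Beta
  - task 5 (Document): project_id=2 -> matches Orion
So 1 of 5 rows is dropped.

SQL:
SELECT a.name, b.name AS project
FROM tasks a
INNER JOIN projects b ON a.project_id = b.id

Result:
name     | project
---------+--------
Train    | Beta   
Test     | Beta   
Audit    | Beta   
Document | Orion  


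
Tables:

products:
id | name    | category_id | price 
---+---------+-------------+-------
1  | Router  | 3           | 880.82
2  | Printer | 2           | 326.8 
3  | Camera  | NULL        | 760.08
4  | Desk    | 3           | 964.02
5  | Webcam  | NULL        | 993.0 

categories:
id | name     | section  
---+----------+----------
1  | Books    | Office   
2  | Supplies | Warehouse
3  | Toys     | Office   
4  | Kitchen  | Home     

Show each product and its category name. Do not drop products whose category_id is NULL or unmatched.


LEFT JOIN keeps every row from products (the left table); where category_id has no match in categories, the category columns become NULL. Walk through each product:
  - product 1 (Router): category_id=3 -> matches Toys
  - product 2 (Printer): category_id=2 -> matches Supplies
  - product 3 (Camera): category_id=NULL, no match -> kept with NULL
  - product 4 (Desk): category_id=3 -> matches Toys
  - product 5 (Webcam): category_id=NULL, no match -> kept with NULL
All 5 rows appear; 2 have NULL category.

SQL:
SELECT a.name, b.name AS category
FROM products a
LEFT JOIN categories b ON a.category_id = b.id

Result:
name    | category
--------+---------
Router  | Toys    
Printer | Supplies
Camera  | NULL    
Desk    | Toys    
Webcam  | NULL    


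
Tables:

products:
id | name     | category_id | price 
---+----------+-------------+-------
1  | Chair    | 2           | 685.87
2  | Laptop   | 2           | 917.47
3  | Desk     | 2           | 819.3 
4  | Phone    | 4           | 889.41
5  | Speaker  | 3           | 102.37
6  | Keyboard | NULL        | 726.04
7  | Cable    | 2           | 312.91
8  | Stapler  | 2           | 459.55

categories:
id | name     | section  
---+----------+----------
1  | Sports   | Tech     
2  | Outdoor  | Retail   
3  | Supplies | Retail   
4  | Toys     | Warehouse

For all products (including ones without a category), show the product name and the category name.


LEFT JOIN keeps every row from products (the left table); where category_id has no match in categories, the category columns become NULL. Walk through each product:
  - product 1 (Chair): category_id=2 -> matches Outdoor
  - product 2 (Laptop): category_id=2 -> matches Outdoor
  - product 3 (Desk): category_id=2 -> matches Outdoor
  - product 4 (Phone): category_id=4 -> matches Toys
  - product 5 (Speaker): category_id=3 -> matches Supplies
  - product 6 (Keyboard): category_id=NULL, no match -> kept with NULL
  - product 7 (Cable): category_id=2 -> matches Outdoor
  - product 8 (Stapler): category_id=2 -> matches Outdoor
All 8 rows appear; 1 has NULL category.

SQL:
SELECT a.name, b.name AS category
FROM products a
LEFT JOIN categories b ON a.category_id = b.id

Result:
name     | category
---------+---------
Chair    | Outdoor 
Laptop   | Outdoor 
Desk     | Outdoor 
Phone    | Toys    
Speaker  | Supplies
Keyboard | NULL    
Cable    | Outdoor 
Stapler  | Outdoor 


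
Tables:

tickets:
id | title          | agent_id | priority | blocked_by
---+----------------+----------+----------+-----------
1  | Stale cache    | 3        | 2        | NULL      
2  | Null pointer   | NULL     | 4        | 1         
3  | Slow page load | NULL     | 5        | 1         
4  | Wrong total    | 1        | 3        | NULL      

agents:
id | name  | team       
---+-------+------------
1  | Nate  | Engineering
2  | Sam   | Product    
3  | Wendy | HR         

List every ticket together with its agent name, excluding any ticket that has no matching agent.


INNER JOIN keeps only tickets rows whose agent_id matches an id in agents. Walk through each ticket:
  - ticket 1 (Stale cache): agent_id=3 -> matches Wendy
  - ticket 2 (Null pointer): agent_id=NULL, no match -> dropped
  - ticket 3 (Slow page load): agent_id=NULL, no match -> dropped
  - ticket 4 (Wrong total): agent_id=1 -> matches Nate
So 2 of 4 rows are dropped.

SQL:
SELECT a.title, b.name AS agent
FROM tickets a
INNER JOIN agents b ON a.agent_id = b.id

Result:
title       | agent
------------+------
Stale cache | Wendy
Wrong total | Nate 


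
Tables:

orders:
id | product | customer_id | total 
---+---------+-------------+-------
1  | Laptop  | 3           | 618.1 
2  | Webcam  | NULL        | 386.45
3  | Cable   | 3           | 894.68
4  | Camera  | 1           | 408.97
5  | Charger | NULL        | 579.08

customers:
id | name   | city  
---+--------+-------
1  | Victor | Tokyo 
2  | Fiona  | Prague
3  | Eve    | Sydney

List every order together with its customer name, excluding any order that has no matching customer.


INNER JOIN keeps only orders rows whose customer_id matches an id in customers. Walk through each order:
  - order 1 (Laptop): customer_id=3 -> matches Eve
  - order 2 (Webcam): customer_id=NULL, no match -> dropped
  - order 3 (Cable): customer_id=3 -> matches Eve
  - order 4 (Camera): customer_id=1 -> matches Victor
  - order 5 (Charger): customer_id=NULL, no match -> dropped
So 2 of 5 rows are dropped.

SQL:
SELECT a.product, b.name AS customer
FROM orders a
INNER JOIN customers b ON a.customer_id = b.id

Result:
product | customer
--------+---------
Laptop  | Eve     
Cable   | Eve     
Camera  | Victor  


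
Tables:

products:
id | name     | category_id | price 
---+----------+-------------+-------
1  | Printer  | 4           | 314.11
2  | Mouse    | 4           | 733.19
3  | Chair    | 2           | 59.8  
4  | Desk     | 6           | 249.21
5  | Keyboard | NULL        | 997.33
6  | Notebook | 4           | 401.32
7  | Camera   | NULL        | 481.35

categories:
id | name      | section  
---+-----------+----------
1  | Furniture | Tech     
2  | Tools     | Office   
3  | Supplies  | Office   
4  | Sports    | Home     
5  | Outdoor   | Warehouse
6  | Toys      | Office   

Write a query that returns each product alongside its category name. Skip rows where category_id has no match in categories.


INNER JOIN keeps only products rows whose category_id matches an id in categories. Walk through each product:
  - product 1 (Printer): category_id=4 -> matches Sports
  - product 2 (Mouse): category_id=4 -> matches Sports
  - product 3 (Chair): category_id=2 -> matches Tools
  - product 4 (Desk): category_id=6 -> matches Toys
  - product 5 (Keyboard): category_id=NULL, no match -> dropped
  - product 6 (Notebook): category_id=4 -> matches Sports
  - product 7 (Camera): category_id=NULL, no match -> dropped
So 2 of 7 rows are dropped.

SQL:
SELECT a.name, b.name AS category
FROM products a
INNER JOIN categories b ON a.category_id = b.id

Result:
name     | category
---------+---------
Printer  | Sports  
Mouse    | Sports  
Chair    | Tools   
Desk     | Toys    
Notebook | Sports  


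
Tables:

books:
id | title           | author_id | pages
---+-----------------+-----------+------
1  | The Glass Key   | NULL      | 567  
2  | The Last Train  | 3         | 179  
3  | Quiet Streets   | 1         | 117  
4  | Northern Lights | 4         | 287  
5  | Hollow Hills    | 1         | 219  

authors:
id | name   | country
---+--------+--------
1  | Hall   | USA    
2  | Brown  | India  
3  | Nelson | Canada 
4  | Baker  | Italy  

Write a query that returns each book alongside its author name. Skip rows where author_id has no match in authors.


INNER JOIN keeps only books rows whose author_id matches an id in authors. Walk through each book:
  - book 1 (The Glass Key): author_id=NULL, no match -> dropped
  - book 2 (The Last Train): author_id=3 -> matches Nelson
  - book 3 (Quiet Streets): author_id=1 -> matches Hall
  - book 4 (Northern Lights): author_id=4 -> matches Baker
  - book 5 (Hollow Hills): author_id=1 -> matches Hall
So 1 of 5 rows is dropped.

SQL:
SELECT a.title, b.name AS author
FROM books a
INNER JOIN authors b ON a.author_id = b.id

Result:
title           | author
----------------+-------
The Last Train  | Nelson
Quiet Streets   | Hall  
Northern Lights | Baker 
Hollow Hills    | Hall  


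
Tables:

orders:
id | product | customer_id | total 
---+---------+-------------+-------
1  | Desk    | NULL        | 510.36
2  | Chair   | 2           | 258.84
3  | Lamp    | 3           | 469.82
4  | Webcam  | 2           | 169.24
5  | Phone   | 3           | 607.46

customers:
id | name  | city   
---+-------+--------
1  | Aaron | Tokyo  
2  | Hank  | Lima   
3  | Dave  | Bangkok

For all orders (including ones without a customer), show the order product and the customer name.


LEFT JOIN keeps every row from orders (the left table); where customer_id has no match in customers, the customer columns become NULL. Walk through each order:
  - order 1 (Desk): customer_id=NULL, no match -> kept with NULL
  - order 2 (Chair): customer_id=2 -> matches Hank
  - order 3 (Lamp): customer_id=3 -> matches Dave
  - order 4 (Webcam): customer_id=2 -> matches Hank
  - order 5 (Phone): customer_id=3 -> matches Dave
All 5 rows appear; 1 has NULL customer.

SQL:
SELECT a.product, b.name AS customer
FROM orders a
LEFT JOIN customers b ON a.customer_id = b.id

Result:
product | customer
--------+---------
Desk    | NULL    
Chair   | Hank    
Lamp    | Dave    
Webcam  | Hank    
Phone   | Dave    


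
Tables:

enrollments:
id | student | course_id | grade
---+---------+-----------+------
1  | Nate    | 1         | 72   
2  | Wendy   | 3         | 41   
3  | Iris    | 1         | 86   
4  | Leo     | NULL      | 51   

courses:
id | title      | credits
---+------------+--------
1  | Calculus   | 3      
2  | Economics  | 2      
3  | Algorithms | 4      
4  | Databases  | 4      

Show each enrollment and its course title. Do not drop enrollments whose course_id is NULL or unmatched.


LEFT JOIN keeps every row from enrollments (the left table); where course_id has no match in courses, the course columns become NULL. Walk through each enrollment:
  - enrollment 1 (Nate): course_id=1 -> matches Calculus
  - enrollment 2 (Wendy): course_id=3 -> matches Algorithms
  - enrollment 3 (Iris): course_id=1 -> matches Calculus
  - enrollment 4 (Leo): course_id=NULL, no match -> kept with NULL
All 4 rows appear; 1 has NULL course.

SQL:
SELECT a.student, b.title AS course
FROM enrollments a
LEFT JOIN courses b ON a.course_id = b.id

Result:
student | course    
--------+-----------
Nate    | Calculus  
Wendy   | Algorithms
Iris    | Calculus  
Leo     | NULL      


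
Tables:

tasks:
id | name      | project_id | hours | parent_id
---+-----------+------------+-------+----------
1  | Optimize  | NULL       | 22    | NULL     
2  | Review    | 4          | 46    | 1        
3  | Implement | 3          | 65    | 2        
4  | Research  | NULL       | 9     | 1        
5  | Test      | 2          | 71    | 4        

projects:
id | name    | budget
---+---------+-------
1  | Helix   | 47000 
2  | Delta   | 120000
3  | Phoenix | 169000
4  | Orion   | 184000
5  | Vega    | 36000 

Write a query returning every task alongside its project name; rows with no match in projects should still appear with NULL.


LEFT JOIN keeps every row from tasks (the left table); where project_id has no match in projects, the project columns become NULL. Walk through each task:
  - task 1 (Optimize): project_id=NULL, no match -> kept with NULL
  - task 2 (Review): project_id=4 -> matches Orion
  - task 3 (Implement): project_id=3 -> matches Phoenix
  - task 4 (Research): project_id=NULL, no match -> kept with NULL
  - task 5 (Test): project_id=2 -> matches Delta
All 5 rows appear; 2 have NULL project.

SQL:
SELECT a.name, b.name AS project
FROM tasks a
LEFT JOIN projects b ON a.project_id = b.id

Result:
name      | project
----------+--------
Optimize  | NULL   
Review    | Orion  
Implement | Phoenix
Research  | NULL   
Test      | Delta  


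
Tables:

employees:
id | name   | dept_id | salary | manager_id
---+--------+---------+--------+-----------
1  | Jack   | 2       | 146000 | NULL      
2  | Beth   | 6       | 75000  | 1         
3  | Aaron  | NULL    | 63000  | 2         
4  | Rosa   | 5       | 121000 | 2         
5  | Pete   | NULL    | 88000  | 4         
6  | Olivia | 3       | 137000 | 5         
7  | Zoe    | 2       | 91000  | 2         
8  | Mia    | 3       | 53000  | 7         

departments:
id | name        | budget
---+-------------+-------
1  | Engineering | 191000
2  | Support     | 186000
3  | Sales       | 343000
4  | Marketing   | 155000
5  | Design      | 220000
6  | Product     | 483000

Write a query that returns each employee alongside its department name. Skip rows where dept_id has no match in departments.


INNER JOIN keeps only employees rows whose dept_id matches an id in departments. Walk through each employee:
  - employee 1 (Jack): dept_id=2 -> matches Support
  - employee 2 (Beth): dept_id=6 -> matches Product
  - employee 3 (Aaron): dept_id=NULL, no match -> dropped
  - employee 4 (Rosa): dept_id=5 -> matches Design
  - employee 5 (Pete): dept_id=NULL, no match -> dropped
  - employee 6 (Olivia): dept_id=3 -> matches Sales
  - employee 7 (Zoe): dept_id=2 -> matches Support
  - employee 8 (Mia): dept_id=3 -> matches Sales
So 2 of 8 rows are dropped.

SQL:
SELECT a.name, b.name AS department
FROM employees a
INNER JOIN departments b ON a.dept_id = b.id

Result:
name   | department
-------+-----------
Jack   | Support   
Beth   | Product   
Rosa   | Design    
Olivia | Sales     
Zoe    | Support   
Mia    | Sales     


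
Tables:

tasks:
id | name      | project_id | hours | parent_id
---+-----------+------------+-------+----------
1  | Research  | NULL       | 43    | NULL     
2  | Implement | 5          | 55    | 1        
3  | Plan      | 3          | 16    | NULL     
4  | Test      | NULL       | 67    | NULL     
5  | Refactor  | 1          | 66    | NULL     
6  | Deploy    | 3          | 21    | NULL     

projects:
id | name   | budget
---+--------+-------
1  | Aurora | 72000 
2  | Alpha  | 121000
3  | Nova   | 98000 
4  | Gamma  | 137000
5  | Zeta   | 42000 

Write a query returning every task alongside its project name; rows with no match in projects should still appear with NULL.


LEFT JOIN keeps every row from tasks (the left table); where project_id has no match in projects, the project columns become NULL. Walk through each task:
  - task 1 (Research): project_id=NULL, no match -> kept with NULL
  - task 2 (Implement): project_id=5 -> matches Zeta
  - task 3 (Plan): project_id=3 -> matches Nova
  - task 4 (Test): project_id=NULL, no match -> kept with NULL
  - task 5 (Refactor): project_id=1 -> matches Aurora
  - task 6 (Deploy): project_id=3 -> matches Nova
All 6 rows appear; 2 have NULL project.

SQL:
SELECT a.name, b.name AS project
FROM tasks a
LEFT JOIN projects b ON a.project_id = b.id

Result:
name      | project
----------+--------
Research  | NULL   
Implement | Zeta   
Plan      | Nova   
Test      | NULL   
Refactor  | Aurora 
Deploy    | Nova   


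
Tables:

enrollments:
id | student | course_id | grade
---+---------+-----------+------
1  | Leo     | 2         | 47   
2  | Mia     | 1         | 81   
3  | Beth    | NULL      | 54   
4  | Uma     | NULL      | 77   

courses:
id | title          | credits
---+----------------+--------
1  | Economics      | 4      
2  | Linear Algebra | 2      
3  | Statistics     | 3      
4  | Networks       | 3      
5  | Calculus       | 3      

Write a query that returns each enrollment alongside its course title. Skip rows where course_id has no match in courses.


INNER JOIN keeps only enrollments rows whose course_id matches an id in courses. Walk through each enrollment:
  - enrollment 1 (Leo): course_id=2 -> matches Linear Algebra
  - enrollment 2 (Mia): course_id=1 -> matches Economics
  - enrollment 3 (Beth): course_id=NULL, no match -> dropped
  - enrollment 4 (Uma): course_id=NULL, no match -> dropped
So 2 of 4 rows are dropped.

SQL:
SELECT a.student, b.title AS course
FROM enrollments a
INNER JOIN courses b ON a.course_id = b.id

Result:
student | course        
--------+---------------
Leo     | Linear Algebra
Mia     | Economics     


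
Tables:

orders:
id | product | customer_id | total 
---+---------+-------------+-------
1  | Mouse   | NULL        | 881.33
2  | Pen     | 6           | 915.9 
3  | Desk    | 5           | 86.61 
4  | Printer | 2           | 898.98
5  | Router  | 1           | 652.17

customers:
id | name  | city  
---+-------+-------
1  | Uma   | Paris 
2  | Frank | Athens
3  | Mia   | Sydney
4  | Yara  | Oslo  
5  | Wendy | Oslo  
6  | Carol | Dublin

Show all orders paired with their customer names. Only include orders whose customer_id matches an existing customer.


INNER JOIN keeps only orders rows whose customer_id matches an id in customers. Walk through each order:
  - order 1 (Mouse): customer_id=NULL, no match -> dropped
  - order 2 (Pen): customer_id=6 -> matches Carol
  - order 3 (Desk): customer_id=5 -> matches Wendy
  - order 4 (Printer): customer_id=2 -> matches Frank
  - order 5 (Router): customer_id=1 -> matches Uma
So 1 of 5 rows is dropped.

SQL:
SELECT a.product, b.name AS customer
FROM orders a
INNER JOIN customers b ON a.customer_id = b.id

Result:
product | customer
--------+---------
Pen     | Carol   
Desk    | Wendy   
Printer | Frank   
Router  | Uma     


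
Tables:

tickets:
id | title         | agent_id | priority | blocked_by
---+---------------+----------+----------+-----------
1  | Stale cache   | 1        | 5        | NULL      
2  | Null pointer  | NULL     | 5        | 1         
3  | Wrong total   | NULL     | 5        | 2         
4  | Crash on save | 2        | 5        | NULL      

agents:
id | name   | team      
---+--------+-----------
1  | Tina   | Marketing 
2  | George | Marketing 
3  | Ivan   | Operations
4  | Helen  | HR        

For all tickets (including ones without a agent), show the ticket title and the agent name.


LEFT JOIN keeps every row from tickets (the left table); where agent_id has no match in agents, the agent columns become NULL. Walk through each ticket:
  - ticket 1 (Stale cache): agent_id=1 -> matches Tina
  - ticket 2 (Null pointer): agent_id=NULL, no match -> kept with NULL
  - ticket 3 (Wrong total): agent_id=NULL, no match -> kept with NULL
  - ticket 4 (Crash on save): agent_id=2 -> matches George
All 4 rows appear; 2 have NULL agent.

SQL:
SELECT a.title, b.name AS agent
FROM tickets a
LEFT JOIN agents b ON a.agent_id = b.id

Result:
title         | agent 
--------------+-------
Stale cache   | Tina  
Null pointer  | NULL  
Wrong total   | NULL  
Crash on save | George


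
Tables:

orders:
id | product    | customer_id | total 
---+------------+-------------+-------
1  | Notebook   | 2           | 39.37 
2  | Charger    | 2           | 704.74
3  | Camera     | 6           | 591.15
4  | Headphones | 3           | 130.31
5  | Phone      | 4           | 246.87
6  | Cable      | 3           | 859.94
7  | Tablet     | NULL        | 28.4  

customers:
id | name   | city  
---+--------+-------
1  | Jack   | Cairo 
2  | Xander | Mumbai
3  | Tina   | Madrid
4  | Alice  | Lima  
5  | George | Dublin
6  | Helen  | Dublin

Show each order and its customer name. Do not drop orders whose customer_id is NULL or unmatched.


LEFT JOIN keeps every row from orders (the left table); where customer_id has no match in customers, the customer columns become NULL. Walk through each order:
  - order 1 (Notebook): customer_id=2 -> matches Xander
  - order 2 (Charger): customer_id=2 -> matches Xander
  - order 3 (Camera): customer_id=6 -> matches Helen
  - order 4 (Headphones): customer_id=3 -> matches Tina
  - order 5 (Phone): customer_id=4 -> matches Alice
  - order 6 (Cable): customer_id=3 -> matches Tina
  - order 7 (Tablet): customer_id=NULL, no match -> kept with NULL
All 7 rows appear; 1 has NULL customer.

SQL:
SELECT a.product, b.name AS customer
FROM orders a
LEFT JOIN customers b ON a.customer_id = b.id

Result:
product    | customer
-----------+---------
Notebook   | Xander  
Charger    | Xander  
Camera     | Helen   
Headphones | Tina    
Phone      | Alice   
Cable      | Tina    
Tablet     | NULL    


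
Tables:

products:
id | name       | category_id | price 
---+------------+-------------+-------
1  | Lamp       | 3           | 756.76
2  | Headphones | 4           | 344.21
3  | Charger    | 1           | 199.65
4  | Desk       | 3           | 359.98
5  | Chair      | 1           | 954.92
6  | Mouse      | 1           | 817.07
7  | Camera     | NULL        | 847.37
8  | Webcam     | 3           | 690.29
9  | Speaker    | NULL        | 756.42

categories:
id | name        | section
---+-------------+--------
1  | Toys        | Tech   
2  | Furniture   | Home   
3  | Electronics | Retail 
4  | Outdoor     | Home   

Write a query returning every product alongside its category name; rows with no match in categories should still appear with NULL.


LEFT JOIN keeps every row from products (the left table); where category_id has no match in categories, the category columns become NULL. Walk through each product:
  - product 1 (Lamp): category_id=3 -> matches Electronics
  - product 2 (Headphones): category_id=4 -> matches Outdoor
  - product 3 (Charger): category_id=1 -> matches Toys
  - product 4 (Desk): category_id=3 -> matches Electronics
  - product 5 (Chair): category_id=1 -> matches Toys
  - product 6 (Mouse): category_id=1 -> matches Toys
  - product 7 (Camera): category_id=NULL, no match -> kept with NULL
  - product 8 (Webcam): category_id=3 -> matches Electronics
  - product 9 (Speaker): category_id=NULL, no match -> kept with NULL
All 9 rows appear; 2 have NULL category.

SQL:
SELECT a.name, b.name AS category
FROM products a
LEFT JOIN categories b ON a.category_id = b.id

Result:
name       | category   
-----------+------------
Lamp       | Electronics
Headphones | Outdoor    
Charger    | Toys       
Desk       | Electronics
Chair      | Toys       
Mouse      | Toys       
Camera     | NULL       
Webcam     | Electronics
Speaker    | NULL       


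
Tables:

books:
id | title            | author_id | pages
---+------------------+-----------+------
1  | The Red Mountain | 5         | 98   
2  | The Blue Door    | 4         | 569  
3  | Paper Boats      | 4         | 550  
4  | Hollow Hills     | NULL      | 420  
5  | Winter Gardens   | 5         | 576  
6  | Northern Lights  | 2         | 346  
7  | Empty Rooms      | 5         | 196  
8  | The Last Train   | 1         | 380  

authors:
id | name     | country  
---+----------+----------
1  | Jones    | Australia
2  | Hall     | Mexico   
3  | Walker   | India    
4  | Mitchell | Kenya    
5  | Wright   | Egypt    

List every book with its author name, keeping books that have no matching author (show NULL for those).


LEFT JOIN keeps every row from books (the left table); where author_id has no match in authors, the author columns become NULL. Walk through each book:
  - book 1 (The Red Mountain): author_id=5 -> matches Wright
  - book 2 (The Blue Door): author_id=4 -> matches Mitchell
  - book 3 (Paper Boats): author_id=4 -> matches Mitchell
  - book 4 (Hollow Hills): author_id=NULL, no match -> kept with NULL
  - book 5 (Winter Gardens): author_id=5 -> matches Wright
  - book 6 (Northern Lights): author_id=2 -> matches Hall
  - book 7 (Empty Rooms): author_id=5 -> matches Wright
  - book 8 (The Last Train): author_id=1 -> matches Jones
All 8 rows appear; 1 has NULL author.

SQL:
SELECT a.title, b.name AS author
FROM books a
LEFT JOIN authors b ON a.author_id = b.id

Result:
title            | author  
-----------------+---------
The Red Mountain | Wright  
The Blue Door    | Mitchell
Paper Boats      | Mitchell
Hollow Hills     | NULL    
Winter Gardens   | Wright  
Northern Lights  | Hall    
Empty Rooms      | Wright  
The Last Train   | Jones   
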